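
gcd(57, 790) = 1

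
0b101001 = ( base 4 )221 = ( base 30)1B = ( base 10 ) 41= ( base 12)35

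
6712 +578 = 7290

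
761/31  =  761/31 = 24.55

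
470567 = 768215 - 297648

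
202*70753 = 14292106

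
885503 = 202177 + 683326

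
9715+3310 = 13025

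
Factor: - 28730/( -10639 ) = 2^1 * 5^1*13^2*17^1*10639^( - 1) 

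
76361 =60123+16238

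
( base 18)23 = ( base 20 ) 1j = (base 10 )39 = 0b100111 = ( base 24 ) 1f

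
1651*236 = 389636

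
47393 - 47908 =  - 515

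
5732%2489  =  754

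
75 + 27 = 102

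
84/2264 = 21/566 = 0.04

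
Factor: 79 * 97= 79^1*97^1 = 7663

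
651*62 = 40362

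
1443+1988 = 3431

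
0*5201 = 0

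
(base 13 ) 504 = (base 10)849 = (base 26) 16h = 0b1101010001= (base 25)18o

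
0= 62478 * 0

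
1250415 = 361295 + 889120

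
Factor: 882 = 2^1 * 3^2 * 7^2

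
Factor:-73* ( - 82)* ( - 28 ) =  - 167608 = - 2^3*7^1*41^1 * 73^1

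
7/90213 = 7/90213 = 0.00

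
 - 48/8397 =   -  1 + 2783/2799 = - 0.01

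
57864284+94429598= 152293882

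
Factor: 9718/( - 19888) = -43/88= - 2^( - 3 )*11^( - 1)*43^1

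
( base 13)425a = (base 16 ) 23f1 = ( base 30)a6l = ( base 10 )9201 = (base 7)35553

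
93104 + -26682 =66422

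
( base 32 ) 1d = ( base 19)27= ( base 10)45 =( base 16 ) 2D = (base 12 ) 39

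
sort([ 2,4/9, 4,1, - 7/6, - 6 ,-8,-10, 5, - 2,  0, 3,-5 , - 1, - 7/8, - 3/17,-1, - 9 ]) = [ - 10,-9,-8,-6, - 5, - 2, - 7/6,-1,-1, - 7/8,-3/17, 0,4/9, 1, 2,3, 4,5] 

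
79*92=7268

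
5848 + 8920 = 14768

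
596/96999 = 4/651 = 0.01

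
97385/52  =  1872 + 41/52=1872.79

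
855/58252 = 855/58252=0.01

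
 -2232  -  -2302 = 70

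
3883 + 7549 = 11432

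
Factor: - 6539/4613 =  - 7^( - 1) * 13^1*503^1 * 659^( - 1) 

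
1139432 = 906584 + 232848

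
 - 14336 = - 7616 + -6720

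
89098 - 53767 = 35331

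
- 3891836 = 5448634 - 9340470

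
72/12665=72/12665=0.01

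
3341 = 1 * 3341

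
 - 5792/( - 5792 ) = 1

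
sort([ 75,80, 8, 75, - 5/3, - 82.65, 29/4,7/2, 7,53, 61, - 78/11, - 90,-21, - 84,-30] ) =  [ - 90, - 84, - 82.65, - 30, - 21, - 78/11, - 5/3,7/2, 7,29/4,  8, 53, 61, 75, 75, 80 ]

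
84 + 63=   147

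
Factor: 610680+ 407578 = 2^1*103^1 *4943^1 = 1018258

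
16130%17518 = 16130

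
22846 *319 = 7287874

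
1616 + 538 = 2154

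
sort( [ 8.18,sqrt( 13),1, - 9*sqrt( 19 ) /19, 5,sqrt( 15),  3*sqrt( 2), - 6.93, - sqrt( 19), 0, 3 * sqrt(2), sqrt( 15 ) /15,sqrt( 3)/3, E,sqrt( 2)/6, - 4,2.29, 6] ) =[  -  6.93, - sqrt(19 ), - 4,-9*sqrt ( 19)/19,0,sqrt( 2) /6,  sqrt(15) /15,sqrt( 3) /3 , 1, 2.29,  E,  sqrt( 13 ), sqrt( 15 ),3*sqrt (2 ),3 *sqrt(2 ),5,6,8.18 ] 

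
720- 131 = 589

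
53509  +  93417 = 146926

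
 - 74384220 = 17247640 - 91631860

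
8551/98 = 87 + 25/98= 87.26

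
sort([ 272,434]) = [ 272, 434 ]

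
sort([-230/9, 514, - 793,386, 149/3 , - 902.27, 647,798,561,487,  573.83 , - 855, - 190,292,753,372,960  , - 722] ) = [ - 902.27, - 855, - 793, - 722, - 190,  -  230/9, 149/3,292, 372,  386, 487, 514, 561, 573.83, 647,753, 798, 960]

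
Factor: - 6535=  - 5^1*1307^1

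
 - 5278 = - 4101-1177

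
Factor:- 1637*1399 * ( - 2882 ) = 2^1*11^1*131^1*1399^1  *  1637^1  =  6600249766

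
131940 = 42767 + 89173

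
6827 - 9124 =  - 2297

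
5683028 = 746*7618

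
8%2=0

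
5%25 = 5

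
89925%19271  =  12841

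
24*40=960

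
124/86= 1 + 19/43=1.44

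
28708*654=18775032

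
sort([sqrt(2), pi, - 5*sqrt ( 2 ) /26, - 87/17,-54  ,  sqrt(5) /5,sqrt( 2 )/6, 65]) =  [ - 54, - 87/17, - 5 * sqrt(2)/26,  sqrt ( 2 )/6 , sqrt( 5 ) /5, sqrt( 2), pi,  65] 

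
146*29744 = 4342624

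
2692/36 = 673/9= 74.78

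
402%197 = 8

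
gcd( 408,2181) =3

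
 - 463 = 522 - 985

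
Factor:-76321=-7^1*10903^1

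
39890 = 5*7978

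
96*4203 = 403488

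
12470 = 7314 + 5156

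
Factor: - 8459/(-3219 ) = 3^( - 1) * 11^1*29^( - 1)*37^( - 1)*769^1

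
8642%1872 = 1154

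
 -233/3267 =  - 1 + 3034/3267 = - 0.07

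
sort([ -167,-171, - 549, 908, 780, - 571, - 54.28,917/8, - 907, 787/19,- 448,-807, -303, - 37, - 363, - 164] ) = [ - 907, - 807, - 571,  -  549, - 448, -363, - 303, - 171, - 167, - 164, - 54.28, - 37, 787/19, 917/8, 780,908]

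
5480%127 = 19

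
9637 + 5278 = 14915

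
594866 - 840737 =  -245871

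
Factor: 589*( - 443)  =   - 260927 = -19^1*31^1*443^1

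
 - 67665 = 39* (-1735)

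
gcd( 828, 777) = 3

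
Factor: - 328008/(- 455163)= 2^3*79^1 * 877^( - 1) = 632/877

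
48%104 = 48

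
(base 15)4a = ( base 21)37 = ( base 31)28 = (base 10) 70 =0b1000110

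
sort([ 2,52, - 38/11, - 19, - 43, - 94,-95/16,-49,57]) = [ - 94, - 49, - 43,-19,-95/16,- 38/11, 2,52,57 ]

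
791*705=557655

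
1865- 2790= - 925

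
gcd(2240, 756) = 28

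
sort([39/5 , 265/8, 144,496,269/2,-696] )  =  [-696,  39/5 , 265/8, 269/2,144, 496 ] 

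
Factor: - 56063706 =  -2^1*3^1* 9343951^1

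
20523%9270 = 1983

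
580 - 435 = 145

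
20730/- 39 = -6910/13 = -531.54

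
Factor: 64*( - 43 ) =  - 2752 =- 2^6*43^1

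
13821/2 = 13821/2  =  6910.50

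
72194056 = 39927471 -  - 32266585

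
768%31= 24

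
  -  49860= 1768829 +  - 1818689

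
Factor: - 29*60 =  - 2^2*3^1*5^1*29^1 = - 1740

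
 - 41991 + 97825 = 55834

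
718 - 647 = 71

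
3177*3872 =12301344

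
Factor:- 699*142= -99258 = - 2^1 *3^1*71^1*233^1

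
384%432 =384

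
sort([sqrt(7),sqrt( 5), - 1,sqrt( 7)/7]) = [- 1, sqrt (7)/7,sqrt(5 ), sqrt( 7 ) ]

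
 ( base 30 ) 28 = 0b1000100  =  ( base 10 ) 68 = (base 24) 2K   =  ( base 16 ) 44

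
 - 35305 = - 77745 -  - 42440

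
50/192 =25/96 = 0.26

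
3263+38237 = 41500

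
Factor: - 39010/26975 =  - 2^1*5^( - 1) *13^ ( - 1)* 47^1=-94/65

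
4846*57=276222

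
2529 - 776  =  1753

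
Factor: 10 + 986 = 2^2*3^1*83^1 = 996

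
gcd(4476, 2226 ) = 6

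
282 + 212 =494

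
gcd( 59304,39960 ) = 24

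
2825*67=189275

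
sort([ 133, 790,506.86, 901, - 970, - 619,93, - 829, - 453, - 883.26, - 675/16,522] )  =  [ - 970,- 883.26 , - 829, - 619, - 453,  -  675/16,93,133,506.86,522,  790, 901] 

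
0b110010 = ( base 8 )62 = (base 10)50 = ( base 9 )55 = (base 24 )22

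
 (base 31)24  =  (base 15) 46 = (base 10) 66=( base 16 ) 42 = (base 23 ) 2k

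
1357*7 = 9499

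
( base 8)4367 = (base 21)546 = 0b100011110111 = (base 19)66f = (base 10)2295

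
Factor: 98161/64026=2^( - 1 )*3^( - 2) * 7^1 * 37^1* 379^1*3557^( - 1)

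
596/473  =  596/473 = 1.26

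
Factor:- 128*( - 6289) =804992=2^7* 19^1*331^1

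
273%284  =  273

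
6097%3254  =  2843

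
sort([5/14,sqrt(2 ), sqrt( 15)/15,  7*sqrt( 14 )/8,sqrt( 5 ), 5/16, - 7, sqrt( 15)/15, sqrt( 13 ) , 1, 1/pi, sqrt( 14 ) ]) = [ - 7,sqrt( 15)/15,sqrt(15)/15,5/16 , 1/pi , 5/14 , 1, sqrt( 2), sqrt(5 ),7*  sqrt( 14 )/8,sqrt(13 ),sqrt(14) ]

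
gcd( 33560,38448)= 8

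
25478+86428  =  111906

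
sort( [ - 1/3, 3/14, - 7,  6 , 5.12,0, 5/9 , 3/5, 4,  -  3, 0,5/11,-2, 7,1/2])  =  [-7, - 3, - 2, - 1/3,0,0,  3/14, 5/11,1/2,5/9, 3/5, 4, 5.12, 6,7]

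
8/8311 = 8/8311 = 0.00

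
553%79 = 0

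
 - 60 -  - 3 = -57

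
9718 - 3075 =6643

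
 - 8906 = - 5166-3740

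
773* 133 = 102809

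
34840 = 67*520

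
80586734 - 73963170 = 6623564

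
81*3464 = 280584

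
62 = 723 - 661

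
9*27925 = 251325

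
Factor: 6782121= 3^2*753569^1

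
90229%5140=2849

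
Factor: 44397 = 3^2*4933^1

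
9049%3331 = 2387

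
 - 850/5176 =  - 425/2588 = - 0.16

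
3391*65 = 220415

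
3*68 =204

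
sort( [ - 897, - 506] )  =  [ - 897, - 506 ] 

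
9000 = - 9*(-1000 )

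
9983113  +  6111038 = 16094151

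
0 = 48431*0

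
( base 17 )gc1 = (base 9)6555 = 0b1001011011101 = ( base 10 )4829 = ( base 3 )20121212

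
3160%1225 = 710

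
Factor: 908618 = 2^1*19^1  *23911^1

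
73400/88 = 9175/11 = 834.09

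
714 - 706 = 8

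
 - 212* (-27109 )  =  5747108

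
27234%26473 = 761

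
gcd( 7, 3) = 1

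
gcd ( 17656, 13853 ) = 1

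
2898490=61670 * 47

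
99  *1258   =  124542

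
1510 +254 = 1764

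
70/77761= 70/77761 = 0.00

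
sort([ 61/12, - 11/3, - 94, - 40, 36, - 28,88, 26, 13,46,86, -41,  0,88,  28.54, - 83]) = [-94, - 83, - 41, - 40,  -  28, - 11/3,  0,61/12,13,  26,28.54,36,46,86,88, 88] 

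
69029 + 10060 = 79089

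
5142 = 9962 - 4820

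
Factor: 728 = 2^3*7^1*13^1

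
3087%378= 63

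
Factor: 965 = 5^1*193^1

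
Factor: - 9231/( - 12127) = 51/67 = 3^1 * 17^1*67^( - 1 ) 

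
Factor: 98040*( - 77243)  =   - 7572903720= - 2^3*3^1*5^1*19^1*43^1*77243^1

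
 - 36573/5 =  - 36573/5= - 7314.60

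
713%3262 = 713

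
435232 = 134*3248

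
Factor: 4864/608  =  8 = 2^3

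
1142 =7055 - 5913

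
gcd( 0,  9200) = 9200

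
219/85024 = 219/85024 =0.00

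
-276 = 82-358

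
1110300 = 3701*300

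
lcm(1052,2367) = 9468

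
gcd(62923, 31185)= 7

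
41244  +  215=41459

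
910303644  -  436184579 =474119065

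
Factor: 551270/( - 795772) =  - 2^(  -  1) * 5^1*55127^1 * 198943^( - 1)= - 275635/397886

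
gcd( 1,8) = 1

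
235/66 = 3 + 37/66 = 3.56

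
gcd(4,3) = 1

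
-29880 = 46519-76399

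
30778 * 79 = 2431462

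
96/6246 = 16/1041 =0.02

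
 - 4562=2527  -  7089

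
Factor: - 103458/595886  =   - 3^1*43^1*743^(-1) =- 129/743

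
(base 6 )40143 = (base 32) 53v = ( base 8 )12177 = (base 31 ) 5E8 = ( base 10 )5247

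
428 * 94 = 40232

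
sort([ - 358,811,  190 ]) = [  -  358, 190,811 ] 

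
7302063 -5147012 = 2155051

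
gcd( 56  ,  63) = 7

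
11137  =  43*259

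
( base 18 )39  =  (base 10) 63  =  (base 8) 77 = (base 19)36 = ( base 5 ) 223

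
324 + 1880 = 2204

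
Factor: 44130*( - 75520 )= - 2^9*3^1*5^2*59^1 * 1471^1 = - 3332697600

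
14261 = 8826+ 5435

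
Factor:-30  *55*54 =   -  89100 = - 2^2 * 3^4*5^2*11^1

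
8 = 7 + 1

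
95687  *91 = 8707517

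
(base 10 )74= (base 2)1001010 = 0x4a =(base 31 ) 2C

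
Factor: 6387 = 3^1*2129^1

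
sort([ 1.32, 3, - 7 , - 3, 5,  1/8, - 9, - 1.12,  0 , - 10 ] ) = [ - 10,-9,-7, - 3, - 1.12,0,1/8, 1.32,3,5]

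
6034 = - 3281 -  - 9315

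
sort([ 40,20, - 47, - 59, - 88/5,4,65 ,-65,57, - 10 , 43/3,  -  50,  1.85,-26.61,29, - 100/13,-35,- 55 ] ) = [ -65, - 59, - 55, - 50, - 47,-35, - 26.61, - 88/5, - 10, - 100/13, 1.85,4,43/3,20,  29,40, 57,65] 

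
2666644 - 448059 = 2218585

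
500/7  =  71 +3/7 =71.43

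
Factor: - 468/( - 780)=3/5 = 3^1 *5^( - 1 ) 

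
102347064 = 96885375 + 5461689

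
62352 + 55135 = 117487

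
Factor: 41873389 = 61^1*686449^1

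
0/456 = 0=0.00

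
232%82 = 68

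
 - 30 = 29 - 59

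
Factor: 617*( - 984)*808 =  - 2^6*3^1*41^1 * 101^1* 617^1  =  - 490559424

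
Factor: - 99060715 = -5^1*13^1*41^1*37171^1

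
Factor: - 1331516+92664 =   -  2^2*309713^1  =  -1238852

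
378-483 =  - 105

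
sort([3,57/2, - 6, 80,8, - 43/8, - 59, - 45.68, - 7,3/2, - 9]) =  [ - 59,-45.68,-9 , - 7,-6, - 43/8, 3/2, 3,8,57/2, 80] 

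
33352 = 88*379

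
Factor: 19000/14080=475/352 = 2^( - 5) * 5^2*11^ ( - 1) *19^1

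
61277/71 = 863 + 4/71= 863.06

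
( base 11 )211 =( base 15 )11e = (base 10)254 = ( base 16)fe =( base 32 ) 7u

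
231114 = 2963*78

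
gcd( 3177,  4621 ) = 1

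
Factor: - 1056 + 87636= 2^2 * 3^2*5^1 * 13^1*37^1 = 86580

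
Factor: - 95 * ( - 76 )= 7220 = 2^2*5^1*19^2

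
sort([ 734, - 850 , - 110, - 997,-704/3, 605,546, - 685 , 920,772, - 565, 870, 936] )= [ - 997, - 850, - 685, - 565, - 704/3, - 110,546, 605,734,772,870, 920, 936] 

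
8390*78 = 654420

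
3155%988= 191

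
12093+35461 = 47554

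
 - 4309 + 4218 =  - 91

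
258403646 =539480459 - 281076813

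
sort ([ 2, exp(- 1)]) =[ exp( - 1 ),2 ] 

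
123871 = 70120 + 53751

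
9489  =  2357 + 7132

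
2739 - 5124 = -2385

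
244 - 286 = -42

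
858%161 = 53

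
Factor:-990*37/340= -2^(-1) * 3^2*11^1*17^( - 1)*37^1 = - 3663/34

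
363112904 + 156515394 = 519628298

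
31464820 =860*36587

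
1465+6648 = 8113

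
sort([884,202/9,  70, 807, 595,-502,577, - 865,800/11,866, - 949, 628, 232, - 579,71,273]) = [-949, - 865  , - 579, - 502, 202/9, 70, 71, 800/11, 232, 273, 577, 595, 628, 807,  866, 884] 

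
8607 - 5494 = 3113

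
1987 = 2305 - 318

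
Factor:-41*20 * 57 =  - 2^2 *3^1*5^1*19^1*41^1= -46740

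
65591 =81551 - 15960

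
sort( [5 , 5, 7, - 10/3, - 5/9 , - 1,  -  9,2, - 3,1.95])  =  [ - 9,  -  10/3, - 3,-1 , - 5/9,1.95,2, 5 , 5,7] 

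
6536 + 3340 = 9876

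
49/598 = 49/598 = 0.08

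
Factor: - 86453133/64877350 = -2^( - 1 ) * 3^1*5^(  -  2)*13^2*29^(-1 )*41^1  *101^(-1) * 443^( - 1)*4159^1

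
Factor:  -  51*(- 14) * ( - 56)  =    -  39984 = - 2^4 * 3^1 * 7^2 * 17^1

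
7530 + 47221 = 54751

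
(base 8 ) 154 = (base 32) 3c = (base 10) 108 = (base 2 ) 1101100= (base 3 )11000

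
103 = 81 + 22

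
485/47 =485/47   =  10.32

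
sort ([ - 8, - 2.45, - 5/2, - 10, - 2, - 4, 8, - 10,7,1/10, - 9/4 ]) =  [ - 10, - 10, - 8, - 4, - 5/2 , - 2.45, - 9/4, - 2,1/10, 7, 8 ] 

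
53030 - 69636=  - 16606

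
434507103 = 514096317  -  79589214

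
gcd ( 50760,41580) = 540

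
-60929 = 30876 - 91805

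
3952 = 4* 988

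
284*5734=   1628456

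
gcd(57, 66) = 3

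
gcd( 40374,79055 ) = 1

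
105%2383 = 105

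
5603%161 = 129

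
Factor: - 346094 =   -  2^1*7^1*59^1*419^1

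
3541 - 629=2912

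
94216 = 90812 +3404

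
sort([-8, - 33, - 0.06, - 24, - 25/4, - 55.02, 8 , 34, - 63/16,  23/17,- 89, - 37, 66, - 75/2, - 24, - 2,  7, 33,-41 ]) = [ - 89, - 55.02 , - 41,-75/2,-37, - 33, - 24,-24, - 8, - 25/4, - 63/16, -2, - 0.06 , 23/17,7, 8,33,34, 66 ]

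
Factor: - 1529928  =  -2^3*  3^5*787^1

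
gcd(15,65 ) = 5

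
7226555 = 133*54335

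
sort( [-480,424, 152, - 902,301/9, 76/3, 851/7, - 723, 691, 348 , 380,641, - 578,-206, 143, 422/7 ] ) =[  -  902, - 723, - 578,  -  480, - 206, 76/3, 301/9,422/7  ,  851/7 , 143, 152 , 348,380, 424 , 641, 691] 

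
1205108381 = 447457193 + 757651188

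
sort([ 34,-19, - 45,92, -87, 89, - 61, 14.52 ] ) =[ - 87, - 61, - 45, - 19,14.52,34, 89 , 92] 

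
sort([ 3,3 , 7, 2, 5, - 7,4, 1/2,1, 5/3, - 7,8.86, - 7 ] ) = [ - 7, - 7, - 7,  1/2,1, 5/3,2,3, 3,4,  5,7,  8.86]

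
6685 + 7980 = 14665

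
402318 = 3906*103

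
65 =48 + 17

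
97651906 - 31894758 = 65757148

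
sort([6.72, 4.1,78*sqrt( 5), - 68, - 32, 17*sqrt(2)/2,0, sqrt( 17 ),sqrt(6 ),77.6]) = [ - 68, - 32, 0,  sqrt( 6),4.1,  sqrt ( 17 ), 6.72,  17*sqrt(2)/2, 77.6, 78*sqrt( 5)] 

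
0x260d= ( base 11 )7356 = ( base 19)17id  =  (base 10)9741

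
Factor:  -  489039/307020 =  - 223/140 = - 2^ ( - 2)*5^( - 1)*7^( - 1 )* 223^1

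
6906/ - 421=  - 17 + 251/421 = -16.40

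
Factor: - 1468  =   - 2^2*367^1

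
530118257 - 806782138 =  - 276663881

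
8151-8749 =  - 598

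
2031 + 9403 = 11434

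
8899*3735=33237765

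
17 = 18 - 1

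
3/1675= 3/1675 =0.00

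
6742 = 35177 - 28435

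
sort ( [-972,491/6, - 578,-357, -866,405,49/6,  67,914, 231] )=[ -972, - 866,-578, - 357, 49/6,  67,491/6,  231, 405,914]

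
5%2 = 1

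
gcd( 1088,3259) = 1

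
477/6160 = 477/6160= 0.08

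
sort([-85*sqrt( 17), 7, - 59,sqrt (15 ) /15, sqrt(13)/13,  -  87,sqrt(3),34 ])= [- 85*sqrt (17 ), - 87,- 59,sqrt (15 )/15,sqrt(13) /13, sqrt (3),  7,34]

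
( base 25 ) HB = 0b110110100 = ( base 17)18b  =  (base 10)436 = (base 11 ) 367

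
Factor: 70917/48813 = 77/53 = 7^1*11^1*53^( - 1)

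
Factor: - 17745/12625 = -3^1*5^( - 2)*7^1*13^2 *101^( - 1) = -  3549/2525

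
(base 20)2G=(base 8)70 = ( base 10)56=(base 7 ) 110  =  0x38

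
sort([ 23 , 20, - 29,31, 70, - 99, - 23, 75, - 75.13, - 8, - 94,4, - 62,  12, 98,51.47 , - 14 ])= [  -  99, - 94, - 75.13, - 62, - 29, - 23, - 14,-8,4, 12,20, 23, 31,51.47,70,75,98] 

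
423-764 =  - 341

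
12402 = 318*39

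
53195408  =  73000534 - 19805126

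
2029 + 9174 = 11203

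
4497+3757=8254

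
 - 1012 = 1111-2123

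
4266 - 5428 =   -  1162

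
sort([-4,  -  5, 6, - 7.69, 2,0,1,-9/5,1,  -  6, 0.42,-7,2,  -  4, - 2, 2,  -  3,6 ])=[ - 7.69, - 7, - 6,  -  5,-4,-4,-3, - 2, - 9/5,0,0.42,1, 1,2 , 2,2,6, 6 ] 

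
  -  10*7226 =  - 72260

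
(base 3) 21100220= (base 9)7326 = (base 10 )5370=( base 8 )12372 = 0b1010011111010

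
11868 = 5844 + 6024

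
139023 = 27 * 5149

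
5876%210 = 206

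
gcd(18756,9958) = 2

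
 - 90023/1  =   - 90023 = - 90023.00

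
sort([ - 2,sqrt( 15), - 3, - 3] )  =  [ - 3  , - 3, - 2,sqrt( 15) ]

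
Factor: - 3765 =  - 3^1 * 5^1*251^1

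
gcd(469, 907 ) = 1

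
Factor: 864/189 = 32/7 = 2^5*7^( - 1) 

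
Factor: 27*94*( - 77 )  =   - 195426= - 2^1*3^3*7^1 * 11^1*47^1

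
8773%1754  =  3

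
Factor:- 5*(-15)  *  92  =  2^2* 3^1*5^2 * 23^1 = 6900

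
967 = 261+706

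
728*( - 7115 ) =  - 5179720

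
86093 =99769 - 13676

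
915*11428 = 10456620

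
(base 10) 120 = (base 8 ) 170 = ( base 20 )60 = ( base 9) 143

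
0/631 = 0=0.00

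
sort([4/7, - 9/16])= [-9/16, 4/7 ] 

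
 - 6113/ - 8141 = 6113/8141=0.75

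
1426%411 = 193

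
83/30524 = 83/30524  =  0.00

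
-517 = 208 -725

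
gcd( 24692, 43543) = 1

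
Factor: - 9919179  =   - 3^4  *139^1*881^1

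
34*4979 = 169286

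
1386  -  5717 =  - 4331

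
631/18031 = 631/18031 = 0.03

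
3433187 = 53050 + 3380137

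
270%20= 10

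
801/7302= 267/2434 = 0.11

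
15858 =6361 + 9497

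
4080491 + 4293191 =8373682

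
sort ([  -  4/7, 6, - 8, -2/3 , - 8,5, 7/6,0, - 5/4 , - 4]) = [- 8, - 8, - 4 , - 5/4, - 2/3, - 4/7, 0,  7/6,5  ,  6 ] 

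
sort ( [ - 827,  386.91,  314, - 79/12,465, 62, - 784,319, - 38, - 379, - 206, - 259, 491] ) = [ - 827, - 784  , - 379,- 259, - 206, - 38 , - 79/12,62, 314, 319 , 386.91,465, 491 ] 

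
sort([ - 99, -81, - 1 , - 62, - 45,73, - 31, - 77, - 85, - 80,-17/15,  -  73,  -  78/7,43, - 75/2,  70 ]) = [ - 99,  -  85, - 81, - 80, - 77, - 73, - 62, - 45, - 75/2, - 31,  -  78/7,- 17/15, - 1, 43,70, 73 ] 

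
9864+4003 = 13867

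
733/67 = 733/67=10.94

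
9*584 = 5256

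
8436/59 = 142 +58/59 = 142.98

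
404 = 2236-1832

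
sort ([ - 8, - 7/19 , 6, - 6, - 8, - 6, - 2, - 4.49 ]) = [ - 8, - 8, - 6, - 6, -4.49 ,-2 , - 7/19,6] 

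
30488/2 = 15244 = 15244.00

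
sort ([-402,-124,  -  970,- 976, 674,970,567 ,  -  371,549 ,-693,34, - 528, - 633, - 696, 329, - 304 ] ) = [-976, - 970,-696 , - 693, - 633,-528 ,-402, - 371, - 304, - 124, 34, 329,549, 567,674,970]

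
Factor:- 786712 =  - 2^3*29^1*  3391^1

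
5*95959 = 479795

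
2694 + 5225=7919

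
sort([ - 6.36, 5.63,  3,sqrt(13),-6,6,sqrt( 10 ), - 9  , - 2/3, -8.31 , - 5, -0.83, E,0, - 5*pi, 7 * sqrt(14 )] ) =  [-5*pi, - 9, - 8.31, - 6.36, - 6,  -  5,-0.83,-2/3, 0,  E , 3,sqrt(10), sqrt( 13 ) , 5.63, 6,  7*sqrt(14)] 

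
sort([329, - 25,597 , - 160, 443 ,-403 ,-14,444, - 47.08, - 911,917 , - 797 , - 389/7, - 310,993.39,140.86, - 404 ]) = [-911, - 797, - 404, - 403, - 310, - 160,  -  389/7, - 47.08,-25, - 14,140.86, 329 , 443, 444,597, 917, 993.39 ] 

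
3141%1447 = 247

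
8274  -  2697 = 5577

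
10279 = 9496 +783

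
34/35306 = 17/17653 = 0.00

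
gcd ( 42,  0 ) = 42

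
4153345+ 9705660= 13859005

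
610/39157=610/39157 = 0.02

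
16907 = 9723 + 7184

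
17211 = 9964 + 7247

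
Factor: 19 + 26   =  45=3^2* 5^1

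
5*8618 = 43090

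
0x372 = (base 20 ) 242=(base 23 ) 1f8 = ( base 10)882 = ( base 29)11c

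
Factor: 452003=157^1* 2879^1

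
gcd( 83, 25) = 1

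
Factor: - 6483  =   - 3^1*2161^1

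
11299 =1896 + 9403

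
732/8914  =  366/4457 = 0.08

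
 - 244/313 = -1 + 69/313 = - 0.78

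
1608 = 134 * 12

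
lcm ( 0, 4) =0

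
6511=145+6366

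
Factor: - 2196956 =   -  2^2*43^1 * 53^1*241^1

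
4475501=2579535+1895966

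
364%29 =16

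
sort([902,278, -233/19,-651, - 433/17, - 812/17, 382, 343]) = [-651, -812/17, - 433/17,-233/19, 278,343, 382,  902]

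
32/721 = 32/721 = 0.04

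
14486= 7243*2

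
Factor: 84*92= 2^4*3^1*7^1 * 23^1= 7728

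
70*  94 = 6580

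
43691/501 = 43691/501= 87.21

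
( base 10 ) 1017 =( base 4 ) 33321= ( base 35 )T2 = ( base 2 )1111111001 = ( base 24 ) 1I9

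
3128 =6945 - 3817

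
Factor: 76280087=13^1*  211^1 *27809^1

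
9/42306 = 3/14102 = 0.00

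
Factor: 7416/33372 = 2^1*3^ (-2 ) = 2/9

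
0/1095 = 0=0.00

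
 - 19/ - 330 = 19/330  =  0.06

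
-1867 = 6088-7955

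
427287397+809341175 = 1236628572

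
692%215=47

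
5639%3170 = 2469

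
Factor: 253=11^1*23^1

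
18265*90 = 1643850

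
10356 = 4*2589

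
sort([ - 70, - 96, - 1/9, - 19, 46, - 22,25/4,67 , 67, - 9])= [ - 96, - 70, - 22, - 19, - 9, - 1/9, 25/4, 46 , 67, 67]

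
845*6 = 5070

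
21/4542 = 7/1514 =0.00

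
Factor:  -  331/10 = - 2^( - 1 )*5^( - 1 ) *331^1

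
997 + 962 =1959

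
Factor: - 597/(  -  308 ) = 2^(- 2)*3^1 * 7^( - 1 )*11^(  -  1)*199^1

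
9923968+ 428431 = 10352399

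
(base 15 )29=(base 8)47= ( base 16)27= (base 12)33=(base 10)39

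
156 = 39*4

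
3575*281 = 1004575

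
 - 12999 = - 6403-6596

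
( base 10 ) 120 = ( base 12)A0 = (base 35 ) 3f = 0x78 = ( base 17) 71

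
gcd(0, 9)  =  9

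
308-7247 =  -6939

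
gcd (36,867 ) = 3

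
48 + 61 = 109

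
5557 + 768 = 6325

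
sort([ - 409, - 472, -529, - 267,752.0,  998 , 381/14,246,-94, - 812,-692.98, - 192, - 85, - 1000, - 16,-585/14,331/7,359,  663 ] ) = [  -  1000,-812,-692.98,  -  529  , - 472, - 409, - 267, - 192, - 94, - 85, - 585/14,  -  16, 381/14, 331/7 , 246,359,663,752.0,  998] 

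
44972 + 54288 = 99260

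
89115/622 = 89115/622 = 143.27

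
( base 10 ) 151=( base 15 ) a1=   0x97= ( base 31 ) 4R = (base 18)87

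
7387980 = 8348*885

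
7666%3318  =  1030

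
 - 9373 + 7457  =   - 1916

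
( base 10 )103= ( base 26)3p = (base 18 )5D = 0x67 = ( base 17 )61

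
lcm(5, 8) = 40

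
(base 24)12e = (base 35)i8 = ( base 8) 1176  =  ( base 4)21332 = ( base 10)638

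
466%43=36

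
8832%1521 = 1227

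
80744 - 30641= 50103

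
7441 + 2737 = 10178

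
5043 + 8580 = 13623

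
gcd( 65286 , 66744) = 162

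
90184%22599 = 22387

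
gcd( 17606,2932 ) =2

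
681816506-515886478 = 165930028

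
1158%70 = 38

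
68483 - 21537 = 46946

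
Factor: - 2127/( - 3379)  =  3^1 * 31^( - 1)*109^( - 1)*709^1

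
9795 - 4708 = 5087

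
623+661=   1284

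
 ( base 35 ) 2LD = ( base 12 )1A26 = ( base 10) 3198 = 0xc7e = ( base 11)2448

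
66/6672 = 11/1112 = 0.01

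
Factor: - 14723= - 14723^1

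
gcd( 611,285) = 1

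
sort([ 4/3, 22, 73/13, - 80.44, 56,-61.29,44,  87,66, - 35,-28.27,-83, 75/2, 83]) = [ - 83,-80.44,-61.29, -35,-28.27, 4/3, 73/13, 22, 75/2 , 44, 56, 66,83,87]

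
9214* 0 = 0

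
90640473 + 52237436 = 142877909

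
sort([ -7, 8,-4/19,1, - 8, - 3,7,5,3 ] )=[ - 8, - 7 , - 3, - 4/19,  1,3,5,7,8 ]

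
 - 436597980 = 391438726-828036706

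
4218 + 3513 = 7731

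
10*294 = 2940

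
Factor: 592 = 2^4*37^1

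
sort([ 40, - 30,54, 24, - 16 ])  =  [- 30,-16,24,40,54]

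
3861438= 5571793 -1710355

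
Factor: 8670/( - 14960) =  - 2^( - 3)*3^1*11^( - 1 )*17^1 = - 51/88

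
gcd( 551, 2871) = 29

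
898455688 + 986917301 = 1885372989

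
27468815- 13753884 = 13714931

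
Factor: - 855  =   - 3^2 *5^1* 19^1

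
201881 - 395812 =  - 193931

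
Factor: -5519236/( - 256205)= 2^2*5^(  -  1 )* 51241^( - 1 )*1379809^1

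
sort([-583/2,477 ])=[-583/2,477]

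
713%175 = 13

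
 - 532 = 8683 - 9215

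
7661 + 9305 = 16966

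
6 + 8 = 14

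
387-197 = 190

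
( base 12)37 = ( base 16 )2B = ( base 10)43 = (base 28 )1f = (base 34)19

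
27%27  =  0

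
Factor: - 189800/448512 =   -  2^( - 8 )*3^( - 1)* 5^2*13^1  =  - 325/768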